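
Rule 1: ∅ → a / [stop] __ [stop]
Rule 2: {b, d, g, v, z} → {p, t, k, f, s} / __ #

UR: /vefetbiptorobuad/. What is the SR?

vefetabipatorobuat

Rule 1 (stop-cluster a-epenthesis): /t/ and /b/ form a stop–stop cluster, so [a] is inserted between them. /p/ and /t/ form a stop–stop cluster, so [a] is inserted between them. /vefetbiptorobuad/ → vefetabipatorobuad.
Rule 2 (final devoicing): /d/ is a voiced obstruent in word-final position, so it devoices to [t]. /vefetabipatorobuad/ → vefetabipatorobuat.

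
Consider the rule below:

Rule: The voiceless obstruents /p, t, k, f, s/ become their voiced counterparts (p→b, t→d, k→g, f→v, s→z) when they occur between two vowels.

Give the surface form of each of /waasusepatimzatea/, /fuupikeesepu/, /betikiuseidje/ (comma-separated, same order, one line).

/waasusepatimzatea/: /s/ is a voiceless obstruent between vowels /a/ and /u/, so it voices to [z]. /s/ is a voiceless obstruent between vowels /u/ and /e/, so it voices to [z]. /p/ is a voiceless obstruent between vowels /e/ and /a/, so it voices to [b]. /t/ is a voiceless obstruent between vowels /a/ and /i/, so it voices to [d]. /t/ is a voiceless obstruent between vowels /a/ and /e/, so it voices to [d]. → [waazuzebadimzadea].
/fuupikeesepu/: /p/ is a voiceless obstruent between vowels /u/ and /i/, so it voices to [b]. /k/ is a voiceless obstruent between vowels /i/ and /e/, so it voices to [g]. /s/ is a voiceless obstruent between vowels /e/ and /e/, so it voices to [z]. /p/ is a voiceless obstruent between vowels /e/ and /u/, so it voices to [b]. → [fuubigeezebu].
/betikiuseidje/: /t/ is a voiceless obstruent between vowels /e/ and /i/, so it voices to [d]. /k/ is a voiceless obstruent between vowels /i/ and /i/, so it voices to [g]. /s/ is a voiceless obstruent between vowels /u/ and /e/, so it voices to [z]. → [bedigiuzeidje].

waazuzebadimzadea, fuubigeezebu, bedigiuzeidje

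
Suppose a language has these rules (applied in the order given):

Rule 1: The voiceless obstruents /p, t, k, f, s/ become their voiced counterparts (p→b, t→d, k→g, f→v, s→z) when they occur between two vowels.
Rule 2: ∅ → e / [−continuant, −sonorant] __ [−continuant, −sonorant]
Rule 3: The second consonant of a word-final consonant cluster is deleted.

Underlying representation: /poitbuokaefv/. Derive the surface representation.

poitebuogaef

Rule 1 (intervocalic voicing): /k/ is a voiceless obstruent between vowels /o/ and /a/, so it voices to [g]. /poitbuokaefv/ → poitbuogaefv.
Rule 2 (stop-cluster e-epenthesis): /t/ and /b/ form a stop–stop cluster, so [e] is inserted between them. /poitbuogaefv/ → poitebuogaefv.
Rule 3 (final cluster simplification): /v/ is the second consonant of a word-final cluster /fv/, so it deletes. /poitebuogaefv/ → poitebuogaef.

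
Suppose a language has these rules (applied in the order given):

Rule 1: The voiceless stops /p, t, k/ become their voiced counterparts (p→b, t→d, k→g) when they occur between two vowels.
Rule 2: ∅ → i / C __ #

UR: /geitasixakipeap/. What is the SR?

geidasixagibeapi

Rule 1 (intervocalic voicing): /t/ is a voiceless stop between vowels /i/ and /a/, so it voices to [d]. /k/ is a voiceless stop between vowels /a/ and /i/, so it voices to [g]. /p/ is a voiceless stop between vowels /i/ and /e/, so it voices to [b]. /geitasixakipeap/ → geidasixagibeap.
Rule 2 (final i-epenthesis): the form ends in the consonant /p/, so [i] is inserted word-finally. /geidasixagibeap/ → geidasixagibeapi.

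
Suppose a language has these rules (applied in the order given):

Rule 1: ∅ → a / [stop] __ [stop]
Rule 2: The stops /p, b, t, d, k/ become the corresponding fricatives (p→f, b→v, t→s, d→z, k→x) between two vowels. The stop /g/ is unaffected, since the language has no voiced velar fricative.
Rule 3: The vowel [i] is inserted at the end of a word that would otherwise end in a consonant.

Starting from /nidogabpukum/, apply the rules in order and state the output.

nizogavafuxumi

Rule 1 (stop-cluster a-epenthesis): /b/ and /p/ form a stop–stop cluster, so [a] is inserted between them. /nidogabpukum/ → nidogabapukum.
Rule 2 (intervocalic spirantization): /d/ is a stop between vowels /i/ and /o/, so it spirantizes to the fricative [z]. /b/ is a stop between vowels /a/ and /a/, so it spirantizes to the fricative [v]. /p/ is a stop between vowels /a/ and /u/, so it spirantizes to the fricative [f]. /k/ is a stop between vowels /u/ and /u/, so it spirantizes to the fricative [x]. /nidogabapukum/ → nizogavafuxum.
Rule 3 (final i-epenthesis): the form ends in the consonant /m/, so [i] is inserted word-finally. /nizogavafuxum/ → nizogavafuxumi.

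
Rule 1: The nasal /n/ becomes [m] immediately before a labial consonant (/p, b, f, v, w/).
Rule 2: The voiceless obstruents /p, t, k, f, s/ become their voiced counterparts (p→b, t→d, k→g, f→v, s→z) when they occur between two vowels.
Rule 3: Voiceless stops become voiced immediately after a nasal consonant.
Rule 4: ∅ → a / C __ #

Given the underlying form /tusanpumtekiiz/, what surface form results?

tuzambumdegiiza

Rule 1 (nasal place assimilation): /n/ precedes the labial consonant /p/, so it assimilates in place to [m]. /tusanpumtekiiz/ → tusampumtekiiz.
Rule 2 (intervocalic voicing): /s/ is a voiceless obstruent between vowels /u/ and /a/, so it voices to [z]. /k/ is a voiceless obstruent between vowels /e/ and /i/, so it voices to [g]. /tusampumtekiiz/ → tuzampumtegiiz.
Rule 3 (post-nasal voicing): /p/ is a voiceless stop immediately after the nasal /m/, so it voices to [b]. /t/ is a voiceless stop immediately after the nasal /m/, so it voices to [d]. /tuzampumtegiiz/ → tuzambumdegiiz.
Rule 4 (final a-epenthesis): the form ends in the consonant /z/, so [a] is inserted word-finally. /tuzambumdegiiz/ → tuzambumdegiiza.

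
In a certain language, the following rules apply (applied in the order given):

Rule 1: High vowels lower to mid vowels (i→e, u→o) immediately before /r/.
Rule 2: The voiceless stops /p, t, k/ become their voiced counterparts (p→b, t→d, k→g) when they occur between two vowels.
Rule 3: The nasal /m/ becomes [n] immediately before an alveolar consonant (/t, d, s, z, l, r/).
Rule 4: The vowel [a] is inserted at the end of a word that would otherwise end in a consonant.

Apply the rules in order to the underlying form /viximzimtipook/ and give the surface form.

Rule 1 (pre-rhotic lowering): no segment meets the environment; /viximzimtipook/ is unchanged.
Rule 2 (intervocalic voicing): /p/ is a voiceless stop between vowels /i/ and /o/, so it voices to [b]. /viximzimtipook/ → viximzimtibook.
Rule 3 (nasal place assimilation): /m/ precedes the alveolar consonant /z/, so it assimilates in place to [n]. /m/ precedes the alveolar consonant /t/, so it assimilates in place to [n]. /viximzimtibook/ → vixinzintibook.
Rule 4 (final a-epenthesis): the form ends in the consonant /k/, so [a] is inserted word-finally. /vixinzintibook/ → vixinzintibooka.

vixinzintibooka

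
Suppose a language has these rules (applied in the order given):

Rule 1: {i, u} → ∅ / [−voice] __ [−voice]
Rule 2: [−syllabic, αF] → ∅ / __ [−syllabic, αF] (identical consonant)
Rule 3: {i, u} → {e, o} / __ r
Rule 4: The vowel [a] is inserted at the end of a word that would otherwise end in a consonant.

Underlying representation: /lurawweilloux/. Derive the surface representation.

loraweilouxa

Rule 1 (high vowel syncope): no segment meets the environment; /lurawweilloux/ is unchanged.
Rule 2 (degemination): /ww/ is a geminate; the first /w/ deletes. /ll/ is a geminate; the first /l/ deletes. /lurawweilloux/ → luraweiloux.
Rule 3 (pre-rhotic lowering): /u/ is a high vowel immediately before /r/, so it lowers to [o]. /luraweiloux/ → loraweiloux.
Rule 4 (final a-epenthesis): the form ends in the consonant /x/, so [a] is inserted word-finally. /loraweiloux/ → loraweilouxa.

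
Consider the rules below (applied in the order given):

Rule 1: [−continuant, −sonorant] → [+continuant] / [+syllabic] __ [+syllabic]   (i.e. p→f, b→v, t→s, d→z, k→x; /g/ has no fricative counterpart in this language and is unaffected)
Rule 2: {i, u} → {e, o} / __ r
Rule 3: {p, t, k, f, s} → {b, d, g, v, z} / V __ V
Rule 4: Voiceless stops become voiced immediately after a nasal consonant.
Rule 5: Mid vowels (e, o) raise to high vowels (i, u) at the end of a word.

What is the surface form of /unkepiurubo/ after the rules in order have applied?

Rule 1 (intervocalic spirantization): /p/ is a stop between vowels /e/ and /i/, so it spirantizes to the fricative [f]. /b/ is a stop between vowels /u/ and /o/, so it spirantizes to the fricative [v]. /unkepiurubo/ → unkefiuruvo.
Rule 2 (pre-rhotic lowering): /u/ is a high vowel immediately before /r/, so it lowers to [o]. /unkefiuruvo/ → unkefioruvo.
Rule 3 (intervocalic voicing): /f/ is a voiceless obstruent between vowels /e/ and /i/, so it voices to [v]. /unkefioruvo/ → unkevioruvo.
Rule 4 (post-nasal voicing): /k/ is a voiceless stop immediately after the nasal /n/, so it voices to [g]. /unkevioruvo/ → ungevioruvo.
Rule 5 (final vowel raising): /o/ is a mid vowel in word-final position, so it raises to [u]. /ungevioruvo/ → ungevioruvu.

ungevioruvu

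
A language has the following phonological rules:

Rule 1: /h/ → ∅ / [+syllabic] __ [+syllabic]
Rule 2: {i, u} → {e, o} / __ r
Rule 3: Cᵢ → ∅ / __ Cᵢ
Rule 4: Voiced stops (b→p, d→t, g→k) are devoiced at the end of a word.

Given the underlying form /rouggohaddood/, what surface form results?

Rule 1 (intervocalic h-deletion): /h/ occurs between vowels /o/ and /a/, so it deletes. /rouggohaddood/ → rouggoaddood.
Rule 2 (pre-rhotic lowering): no segment meets the environment; /rouggoaddood/ is unchanged.
Rule 3 (degemination): /gg/ is a geminate; the first /g/ deletes. /dd/ is a geminate; the first /d/ deletes. /rouggoaddood/ → rougoadood.
Rule 4 (final devoicing): /d/ is a voiced stop in word-final position, so it devoices to [t]. /rougoadood/ → rougoadoot.

rougoadoot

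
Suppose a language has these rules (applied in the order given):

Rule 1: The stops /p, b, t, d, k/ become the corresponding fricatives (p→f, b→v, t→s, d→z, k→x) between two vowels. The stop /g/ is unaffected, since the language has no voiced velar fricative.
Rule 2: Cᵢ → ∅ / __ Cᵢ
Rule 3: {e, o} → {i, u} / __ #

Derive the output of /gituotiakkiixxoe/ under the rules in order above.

gisuosiakiixoi

Rule 1 (intervocalic spirantization): /t/ is a stop between vowels /i/ and /u/, so it spirantizes to the fricative [s]. /t/ is a stop between vowels /o/ and /i/, so it spirantizes to the fricative [s]. /gituotiakkiixxoe/ → gisuosiakkiixxoe.
Rule 2 (degemination): /kk/ is a geminate; the first /k/ deletes. /xx/ is a geminate; the first /x/ deletes. /gisuosiakkiixxoe/ → gisuosiakiixoe.
Rule 3 (final vowel raising): /e/ is a mid vowel in word-final position, so it raises to [i]. /gisuosiakiixoe/ → gisuosiakiixoi.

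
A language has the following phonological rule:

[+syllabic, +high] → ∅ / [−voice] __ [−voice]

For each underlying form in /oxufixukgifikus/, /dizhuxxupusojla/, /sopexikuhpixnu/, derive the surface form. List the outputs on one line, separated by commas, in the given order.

oxfxkgifks, dizhxxpsojla, sopexkhpxnu

/oxufixukgifikus/: /u/ is a high vowel flanked by voiceless consonants /x/ and /f/, so it deletes. /i/ is a high vowel flanked by voiceless consonants /f/ and /x/, so it deletes. /u/ is a high vowel flanked by voiceless consonants /x/ and /k/, so it deletes. /i/ is a high vowel flanked by voiceless consonants /f/ and /k/, so it deletes. /u/ is a high vowel flanked by voiceless consonants /k/ and /s/, so it deletes. → [oxfxkgifks].
/dizhuxxupusojla/: /u/ is a high vowel flanked by voiceless consonants /h/ and /x/, so it deletes. /u/ is a high vowel flanked by voiceless consonants /x/ and /p/, so it deletes. /u/ is a high vowel flanked by voiceless consonants /p/ and /s/, so it deletes. → [dizhxxpsojla].
/sopexikuhpixnu/: /i/ is a high vowel flanked by voiceless consonants /x/ and /k/, so it deletes. /u/ is a high vowel flanked by voiceless consonants /k/ and /h/, so it deletes. /i/ is a high vowel flanked by voiceless consonants /p/ and /x/, so it deletes. → [sopexkhpxnu].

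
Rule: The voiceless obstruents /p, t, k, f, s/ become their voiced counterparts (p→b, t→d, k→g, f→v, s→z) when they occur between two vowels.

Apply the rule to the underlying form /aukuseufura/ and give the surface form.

/k/ is a voiceless obstruent between vowels /u/ and /u/, so it voices to [g].
/s/ is a voiceless obstruent between vowels /u/ and /e/, so it voices to [z].
/f/ is a voiceless obstruent between vowels /u/ and /u/, so it voices to [v].
Surface form: [auguzeuvura].

auguzeuvura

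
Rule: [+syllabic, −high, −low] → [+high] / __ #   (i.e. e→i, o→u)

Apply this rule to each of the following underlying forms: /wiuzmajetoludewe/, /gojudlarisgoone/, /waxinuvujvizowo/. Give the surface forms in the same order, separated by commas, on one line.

/wiuzmajetoludewe/: /e/ is a mid vowel in word-final position, so it raises to [i]. → [wiuzmajetoludewi].
/gojudlarisgoone/: /e/ is a mid vowel in word-final position, so it raises to [i]. → [gojudlarisgooni].
/waxinuvujvizowo/: /o/ is a mid vowel in word-final position, so it raises to [u]. → [waxinuvujvizowu].

wiuzmajetoludewi, gojudlarisgooni, waxinuvujvizowu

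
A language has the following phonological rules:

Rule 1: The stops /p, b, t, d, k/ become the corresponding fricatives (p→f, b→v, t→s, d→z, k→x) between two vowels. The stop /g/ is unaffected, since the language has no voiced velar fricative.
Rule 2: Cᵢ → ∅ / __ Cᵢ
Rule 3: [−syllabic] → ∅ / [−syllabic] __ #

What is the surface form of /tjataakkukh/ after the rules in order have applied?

tjasaakuk

Rule 1 (intervocalic spirantization): /t/ is a stop between vowels /a/ and /a/, so it spirantizes to the fricative [s]. /tjataakkukh/ → tjasaakkukh.
Rule 2 (degemination): /kk/ is a geminate; the first /k/ deletes. /tjasaakkukh/ → tjasaakukh.
Rule 3 (final cluster simplification): /h/ is the second consonant of a word-final cluster /kh/, so it deletes. /tjasaakukh/ → tjasaakuk.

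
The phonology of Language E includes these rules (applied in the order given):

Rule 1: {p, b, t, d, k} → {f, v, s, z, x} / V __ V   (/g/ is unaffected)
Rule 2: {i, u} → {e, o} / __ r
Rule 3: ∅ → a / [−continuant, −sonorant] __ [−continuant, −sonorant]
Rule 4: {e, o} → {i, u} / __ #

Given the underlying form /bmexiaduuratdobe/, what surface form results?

bmexiazuoratadovi

Rule 1 (intervocalic spirantization): /d/ is a stop between vowels /a/ and /u/, so it spirantizes to the fricative [z]. /b/ is a stop between vowels /o/ and /e/, so it spirantizes to the fricative [v]. /bmexiaduuratdobe/ → bmexiazuuratdove.
Rule 2 (pre-rhotic lowering): /u/ is a high vowel immediately before /r/, so it lowers to [o]. /bmexiazuuratdove/ → bmexiazuoratdove.
Rule 3 (stop-cluster a-epenthesis): /t/ and /d/ form a stop–stop cluster, so [a] is inserted between them. /bmexiazuoratdove/ → bmexiazuoratadove.
Rule 4 (final vowel raising): /e/ is a mid vowel in word-final position, so it raises to [i]. /bmexiazuoratadove/ → bmexiazuoratadovi.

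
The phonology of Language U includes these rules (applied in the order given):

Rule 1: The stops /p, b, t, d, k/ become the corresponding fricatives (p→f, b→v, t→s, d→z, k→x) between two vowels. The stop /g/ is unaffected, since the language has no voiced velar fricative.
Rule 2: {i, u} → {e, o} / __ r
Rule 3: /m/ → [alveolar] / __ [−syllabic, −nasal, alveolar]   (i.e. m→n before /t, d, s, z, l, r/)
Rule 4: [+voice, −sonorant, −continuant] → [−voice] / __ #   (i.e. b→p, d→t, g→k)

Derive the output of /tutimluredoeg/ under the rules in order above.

tusinlorezoek

Rule 1 (intervocalic spirantization): /t/ is a stop between vowels /u/ and /i/, so it spirantizes to the fricative [s]. /d/ is a stop between vowels /e/ and /o/, so it spirantizes to the fricative [z]. /tutimluredoeg/ → tusimlurezoeg.
Rule 2 (pre-rhotic lowering): /u/ is a high vowel immediately before /r/, so it lowers to [o]. /tusimlurezoeg/ → tusimlorezoeg.
Rule 3 (nasal place assimilation): /m/ precedes the alveolar consonant /l/, so it assimilates in place to [n]. /tusimlorezoeg/ → tusinlorezoeg.
Rule 4 (final devoicing): /g/ is a voiced stop in word-final position, so it devoices to [k]. /tusinlorezoeg/ → tusinlorezoek.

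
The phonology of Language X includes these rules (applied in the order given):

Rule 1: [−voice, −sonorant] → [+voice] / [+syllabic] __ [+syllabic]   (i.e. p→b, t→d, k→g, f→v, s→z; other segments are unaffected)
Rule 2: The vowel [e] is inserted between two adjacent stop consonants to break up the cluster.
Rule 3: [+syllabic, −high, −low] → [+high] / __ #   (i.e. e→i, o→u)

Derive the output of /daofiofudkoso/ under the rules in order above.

Rule 1 (intervocalic voicing): /f/ is a voiceless obstruent between vowels /o/ and /i/, so it voices to [v]. /f/ is a voiceless obstruent between vowels /o/ and /u/, so it voices to [v]. /s/ is a voiceless obstruent between vowels /o/ and /o/, so it voices to [z]. /daofiofudkoso/ → daoviovudkozo.
Rule 2 (stop-cluster e-epenthesis): /d/ and /k/ form a stop–stop cluster, so [e] is inserted between them. /daoviovudkozo/ → daoviovudekozo.
Rule 3 (final vowel raising): /o/ is a mid vowel in word-final position, so it raises to [u]. /daoviovudekozo/ → daoviovudekozu.

daoviovudekozu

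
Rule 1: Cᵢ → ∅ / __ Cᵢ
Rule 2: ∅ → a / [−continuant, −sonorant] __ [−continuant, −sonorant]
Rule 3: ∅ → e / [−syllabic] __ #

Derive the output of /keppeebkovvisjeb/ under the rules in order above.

Rule 1 (degemination): /pp/ is a geminate; the first /p/ deletes. /vv/ is a geminate; the first /v/ deletes. /keppeebkovvisjeb/ → kepeebkovisjeb.
Rule 2 (stop-cluster a-epenthesis): /b/ and /k/ form a stop–stop cluster, so [a] is inserted between them. /kepeebkovisjeb/ → kepeebakovisjeb.
Rule 3 (final e-epenthesis): the form ends in the consonant /b/, so [e] is inserted word-finally. /kepeebakovisjeb/ → kepeebakovisjebe.

kepeebakovisjebe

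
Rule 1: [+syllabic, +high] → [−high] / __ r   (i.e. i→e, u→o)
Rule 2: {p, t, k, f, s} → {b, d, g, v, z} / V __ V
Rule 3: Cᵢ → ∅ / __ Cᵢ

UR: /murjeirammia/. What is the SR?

Rule 1 (pre-rhotic lowering): /u/ is a high vowel immediately before /r/, so it lowers to [o]. /i/ is a high vowel immediately before /r/, so it lowers to [e]. /murjeirammia/ → morjeerammia.
Rule 2 (intervocalic voicing): no segment meets the environment; /morjeerammia/ is unchanged.
Rule 3 (degemination): /mm/ is a geminate; the first /m/ deletes. /morjeerammia/ → morjeeramia.

morjeeramia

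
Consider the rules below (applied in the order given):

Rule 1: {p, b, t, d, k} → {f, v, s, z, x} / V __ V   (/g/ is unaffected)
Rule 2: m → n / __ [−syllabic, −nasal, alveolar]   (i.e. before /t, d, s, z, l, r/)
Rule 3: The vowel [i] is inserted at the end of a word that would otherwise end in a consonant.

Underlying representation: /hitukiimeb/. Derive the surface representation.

hisuxiimebi

Rule 1 (intervocalic spirantization): /t/ is a stop between vowels /i/ and /u/, so it spirantizes to the fricative [s]. /k/ is a stop between vowels /u/ and /i/, so it spirantizes to the fricative [x]. /hitukiimeb/ → hisuxiimeb.
Rule 2 (nasal place assimilation): no segment meets the environment; /hisuxiimeb/ is unchanged.
Rule 3 (final i-epenthesis): the form ends in the consonant /b/, so [i] is inserted word-finally. /hisuxiimeb/ → hisuxiimebi.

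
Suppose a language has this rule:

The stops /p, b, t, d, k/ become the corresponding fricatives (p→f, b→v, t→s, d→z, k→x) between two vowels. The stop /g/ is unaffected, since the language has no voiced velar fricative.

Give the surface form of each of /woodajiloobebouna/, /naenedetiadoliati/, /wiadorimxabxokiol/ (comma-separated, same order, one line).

woozajiloovevouna, naenezesiazoliasi, wiazorimxabxoxiol

/woodajiloobebouna/: /d/ is a stop between vowels /o/ and /a/, so it spirantizes to the fricative [z]. /b/ is a stop between vowels /o/ and /e/, so it spirantizes to the fricative [v]. /b/ is a stop between vowels /e/ and /o/, so it spirantizes to the fricative [v]. → [woozajiloovevouna].
/naenedetiadoliati/: /d/ is a stop between vowels /e/ and /e/, so it spirantizes to the fricative [z]. /t/ is a stop between vowels /e/ and /i/, so it spirantizes to the fricative [s]. /d/ is a stop between vowels /a/ and /o/, so it spirantizes to the fricative [z]. /t/ is a stop between vowels /a/ and /i/, so it spirantizes to the fricative [s]. → [naenezesiazoliasi].
/wiadorimxabxokiol/: /d/ is a stop between vowels /a/ and /o/, so it spirantizes to the fricative [z]. /k/ is a stop between vowels /o/ and /i/, so it spirantizes to the fricative [x]. → [wiazorimxabxoxiol].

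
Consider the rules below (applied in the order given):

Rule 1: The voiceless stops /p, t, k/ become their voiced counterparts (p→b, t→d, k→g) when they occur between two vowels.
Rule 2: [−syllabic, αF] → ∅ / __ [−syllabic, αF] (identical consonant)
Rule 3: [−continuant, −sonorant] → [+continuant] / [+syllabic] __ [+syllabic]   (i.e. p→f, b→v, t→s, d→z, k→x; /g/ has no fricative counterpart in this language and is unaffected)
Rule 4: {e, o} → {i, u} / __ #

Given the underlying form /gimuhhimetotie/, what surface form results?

Rule 1 (intervocalic voicing): /t/ is a voiceless stop between vowels /e/ and /o/, so it voices to [d]. /t/ is a voiceless stop between vowels /o/ and /i/, so it voices to [d]. /gimuhhimetotie/ → gimuhhimedodie.
Rule 2 (degemination): /hh/ is a geminate; the first /h/ deletes. /gimuhhimedodie/ → gimuhimedodie.
Rule 3 (intervocalic spirantization): /d/ is a stop between vowels /e/ and /o/, so it spirantizes to the fricative [z]. /d/ is a stop between vowels /o/ and /i/, so it spirantizes to the fricative [z]. /gimuhimedodie/ → gimuhimezozie.
Rule 4 (final vowel raising): /e/ is a mid vowel in word-final position, so it raises to [i]. /gimuhimezozie/ → gimuhimezozii.

gimuhimezozii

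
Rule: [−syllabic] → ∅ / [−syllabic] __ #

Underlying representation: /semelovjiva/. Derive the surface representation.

semelovjiva

No segment of /semelovjiva/ meets the structural description of the rule, so the form surfaces unchanged.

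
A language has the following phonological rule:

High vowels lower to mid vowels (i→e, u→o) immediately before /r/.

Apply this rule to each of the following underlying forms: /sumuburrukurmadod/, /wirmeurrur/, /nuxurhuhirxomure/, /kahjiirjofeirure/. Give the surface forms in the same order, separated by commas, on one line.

sumuborrukormadod, wermeorror, nuxorhuherxomore, kahjierjofeerore

/sumuburrukurmadod/: /u/ is a high vowel immediately before /r/, so it lowers to [o]. /u/ is a high vowel immediately before /r/, so it lowers to [o]. → [sumuborrukormadod].
/wirmeurrur/: /i/ is a high vowel immediately before /r/, so it lowers to [e]. /u/ is a high vowel immediately before /r/, so it lowers to [o]. /u/ is a high vowel immediately before /r/, so it lowers to [o]. → [wermeorror].
/nuxurhuhirxomure/: /u/ is a high vowel immediately before /r/, so it lowers to [o]. /i/ is a high vowel immediately before /r/, so it lowers to [e]. /u/ is a high vowel immediately before /r/, so it lowers to [o]. → [nuxorhuherxomore].
/kahjiirjofeirure/: /i/ is a high vowel immediately before /r/, so it lowers to [e]. /i/ is a high vowel immediately before /r/, so it lowers to [e]. /u/ is a high vowel immediately before /r/, so it lowers to [o]. → [kahjierjofeerore].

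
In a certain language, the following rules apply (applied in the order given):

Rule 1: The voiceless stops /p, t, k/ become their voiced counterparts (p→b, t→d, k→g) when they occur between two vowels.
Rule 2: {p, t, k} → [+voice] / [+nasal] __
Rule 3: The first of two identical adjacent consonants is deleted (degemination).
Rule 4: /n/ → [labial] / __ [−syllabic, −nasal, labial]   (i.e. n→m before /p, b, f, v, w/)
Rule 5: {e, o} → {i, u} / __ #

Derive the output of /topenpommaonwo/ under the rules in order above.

Rule 1 (intervocalic voicing): /p/ is a voiceless stop between vowels /o/ and /e/, so it voices to [b]. /topenpommaonwo/ → tobenpommaonwo.
Rule 2 (post-nasal voicing): /p/ is a voiceless stop immediately after the nasal /n/, so it voices to [b]. /tobenpommaonwo/ → tobenbommaonwo.
Rule 3 (degemination): /mm/ is a geminate; the first /m/ deletes. /tobenbommaonwo/ → tobenbomaonwo.
Rule 4 (nasal place assimilation): /n/ precedes the labial consonant /b/, so it assimilates in place to [m]. /n/ precedes the labial consonant /w/, so it assimilates in place to [m]. /tobenbomaonwo/ → tobembomaomwo.
Rule 5 (final vowel raising): /o/ is a mid vowel in word-final position, so it raises to [u]. /tobembomaomwo/ → tobembomaomwu.

tobembomaomwu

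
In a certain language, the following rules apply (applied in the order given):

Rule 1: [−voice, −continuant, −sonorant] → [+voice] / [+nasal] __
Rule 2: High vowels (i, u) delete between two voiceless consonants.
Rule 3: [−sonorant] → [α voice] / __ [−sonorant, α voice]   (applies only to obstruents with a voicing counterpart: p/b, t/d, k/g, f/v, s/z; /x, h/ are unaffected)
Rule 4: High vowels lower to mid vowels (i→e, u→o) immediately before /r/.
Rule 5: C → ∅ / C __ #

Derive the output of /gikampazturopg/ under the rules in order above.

gikambastorob

Rule 1 (post-nasal voicing): /p/ is a voiceless stop immediately after the nasal /m/, so it voices to [b]. /gikampazturopg/ → gikambazturopg.
Rule 2 (high vowel syncope): no segment meets the environment; /gikambazturopg/ is unchanged.
Rule 3 (regressive voicing assimilation): /z/ precedes the voiceless obstruent /t/, so it devoices to [s] by assimilation. /p/ precedes the voiced obstruent /g/, so it voices to [b] by assimilation. /gikambazturopg/ → gikambasturobg.
Rule 4 (pre-rhotic lowering): /u/ is a high vowel immediately before /r/, so it lowers to [o]. /gikambasturobg/ → gikambastorobg.
Rule 5 (final cluster simplification): /g/ is the second consonant of a word-final cluster /bg/, so it deletes. /gikambastorobg/ → gikambastorob.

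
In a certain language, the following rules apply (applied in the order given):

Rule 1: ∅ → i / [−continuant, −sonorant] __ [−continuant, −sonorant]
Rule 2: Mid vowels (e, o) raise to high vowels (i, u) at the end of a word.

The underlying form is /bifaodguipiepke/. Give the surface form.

bifaodiguipiepiki

Rule 1 (stop-cluster i-epenthesis): /d/ and /g/ form a stop–stop cluster, so [i] is inserted between them. /p/ and /k/ form a stop–stop cluster, so [i] is inserted between them. /bifaodguipiepke/ → bifaodiguipiepike.
Rule 2 (final vowel raising): /e/ is a mid vowel in word-final position, so it raises to [i]. /bifaodiguipiepike/ → bifaodiguipiepiki.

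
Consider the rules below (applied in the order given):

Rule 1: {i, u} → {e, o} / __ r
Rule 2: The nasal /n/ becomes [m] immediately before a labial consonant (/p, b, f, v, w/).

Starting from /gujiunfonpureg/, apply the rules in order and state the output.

gujiumfomporeg

Rule 1 (pre-rhotic lowering): /u/ is a high vowel immediately before /r/, so it lowers to [o]. /gujiunfonpureg/ → gujiunfonporeg.
Rule 2 (nasal place assimilation): /n/ precedes the labial consonant /f/, so it assimilates in place to [m]. /n/ precedes the labial consonant /p/, so it assimilates in place to [m]. /gujiunfonporeg/ → gujiumfomporeg.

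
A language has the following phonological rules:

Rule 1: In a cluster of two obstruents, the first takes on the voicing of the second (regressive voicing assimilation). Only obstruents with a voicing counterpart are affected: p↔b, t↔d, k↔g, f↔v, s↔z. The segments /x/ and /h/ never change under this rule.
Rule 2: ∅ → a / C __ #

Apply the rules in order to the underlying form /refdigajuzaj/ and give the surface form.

revdigajuzaja

Rule 1 (regressive voicing assimilation): /f/ precedes the voiced obstruent /d/, so it voices to [v] by assimilation. /refdigajuzaj/ → revdigajuzaj.
Rule 2 (final a-epenthesis): the form ends in the consonant /j/, so [a] is inserted word-finally. /revdigajuzaj/ → revdigajuzaja.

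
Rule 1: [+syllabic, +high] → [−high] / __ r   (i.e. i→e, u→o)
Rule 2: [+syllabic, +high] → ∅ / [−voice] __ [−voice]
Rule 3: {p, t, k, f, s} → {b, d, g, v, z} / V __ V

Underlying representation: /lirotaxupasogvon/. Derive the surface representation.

lerodaxpazogvon

Rule 1 (pre-rhotic lowering): /i/ is a high vowel immediately before /r/, so it lowers to [e]. /lirotaxupasogvon/ → lerotaxupasogvon.
Rule 2 (high vowel syncope): /u/ is a high vowel flanked by voiceless consonants /x/ and /p/, so it deletes. /lerotaxupasogvon/ → lerotaxpasogvon.
Rule 3 (intervocalic voicing): /t/ is a voiceless obstruent between vowels /o/ and /a/, so it voices to [d]. /s/ is a voiceless obstruent between vowels /a/ and /o/, so it voices to [z]. /lerotaxpasogvon/ → lerodaxpazogvon.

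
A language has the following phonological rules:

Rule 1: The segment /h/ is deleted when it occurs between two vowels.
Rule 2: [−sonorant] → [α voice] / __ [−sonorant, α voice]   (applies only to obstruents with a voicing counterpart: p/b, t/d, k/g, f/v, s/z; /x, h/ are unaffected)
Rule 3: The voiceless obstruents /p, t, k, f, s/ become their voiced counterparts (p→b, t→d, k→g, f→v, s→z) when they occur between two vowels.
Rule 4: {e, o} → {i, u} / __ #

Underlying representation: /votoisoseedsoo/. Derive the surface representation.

Rule 1 (intervocalic h-deletion): no segment meets the environment; /votoisoseedsoo/ is unchanged.
Rule 2 (regressive voicing assimilation): /d/ precedes the voiceless obstruent /s/, so it devoices to [t] by assimilation. /votoisoseedsoo/ → votoisoseetsoo.
Rule 3 (intervocalic voicing): /t/ is a voiceless obstruent between vowels /o/ and /o/, so it voices to [d]. /s/ is a voiceless obstruent between vowels /i/ and /o/, so it voices to [z]. /s/ is a voiceless obstruent between vowels /o/ and /e/, so it voices to [z]. /votoisoseetsoo/ → vodoizozeetsoo.
Rule 4 (final vowel raising): /o/ is a mid vowel in word-final position, so it raises to [u]. /vodoizozeetsoo/ → vodoizozeetsou.

vodoizozeetsou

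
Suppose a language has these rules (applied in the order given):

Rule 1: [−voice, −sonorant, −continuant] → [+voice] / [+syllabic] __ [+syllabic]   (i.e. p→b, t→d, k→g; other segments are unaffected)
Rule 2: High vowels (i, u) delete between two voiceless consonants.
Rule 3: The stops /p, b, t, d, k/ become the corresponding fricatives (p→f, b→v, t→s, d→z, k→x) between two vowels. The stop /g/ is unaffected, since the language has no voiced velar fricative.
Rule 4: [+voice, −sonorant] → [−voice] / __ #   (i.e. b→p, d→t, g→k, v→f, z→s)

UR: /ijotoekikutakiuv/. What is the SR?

ijozoegiguzagiuf

Rule 1 (intervocalic voicing): /t/ is a voiceless stop between vowels /o/ and /o/, so it voices to [d]. /k/ is a voiceless stop between vowels /e/ and /i/, so it voices to [g]. /k/ is a voiceless stop between vowels /i/ and /u/, so it voices to [g]. /t/ is a voiceless stop between vowels /u/ and /a/, so it voices to [d]. /k/ is a voiceless stop between vowels /a/ and /i/, so it voices to [g]. /ijotoekikutakiuv/ → ijodoegigudagiuv.
Rule 2 (high vowel syncope): no segment meets the environment; /ijodoegigudagiuv/ is unchanged.
Rule 3 (intervocalic spirantization): /d/ is a stop between vowels /o/ and /o/, so it spirantizes to the fricative [z]. /d/ is a stop between vowels /u/ and /a/, so it spirantizes to the fricative [z]. /ijodoegigudagiuv/ → ijozoegiguzagiuv.
Rule 4 (final devoicing): /v/ is a voiced obstruent in word-final position, so it devoices to [f]. /ijozoegiguzagiuv/ → ijozoegiguzagiuf.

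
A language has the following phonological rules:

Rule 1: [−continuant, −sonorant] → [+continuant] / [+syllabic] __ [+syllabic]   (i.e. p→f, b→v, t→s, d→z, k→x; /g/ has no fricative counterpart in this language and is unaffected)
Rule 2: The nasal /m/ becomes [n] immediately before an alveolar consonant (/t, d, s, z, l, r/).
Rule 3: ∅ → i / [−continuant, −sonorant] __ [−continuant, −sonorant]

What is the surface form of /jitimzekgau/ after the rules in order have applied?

jisinzekigau

Rule 1 (intervocalic spirantization): /t/ is a stop between vowels /i/ and /i/, so it spirantizes to the fricative [s]. /jitimzekgau/ → jisimzekgau.
Rule 2 (nasal place assimilation): /m/ precedes the alveolar consonant /z/, so it assimilates in place to [n]. /jisimzekgau/ → jisinzekgau.
Rule 3 (stop-cluster i-epenthesis): /k/ and /g/ form a stop–stop cluster, so [i] is inserted between them. /jisinzekgau/ → jisinzekigau.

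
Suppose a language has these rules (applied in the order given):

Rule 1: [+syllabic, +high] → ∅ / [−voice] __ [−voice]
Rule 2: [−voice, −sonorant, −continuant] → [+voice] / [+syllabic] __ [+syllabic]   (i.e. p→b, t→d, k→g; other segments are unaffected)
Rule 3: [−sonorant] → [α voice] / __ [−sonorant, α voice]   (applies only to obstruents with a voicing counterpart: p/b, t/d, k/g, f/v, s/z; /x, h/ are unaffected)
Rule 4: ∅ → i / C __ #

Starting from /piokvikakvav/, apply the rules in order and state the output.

Rule 1 (high vowel syncope): no segment meets the environment; /piokvikakvav/ is unchanged.
Rule 2 (intervocalic voicing): /k/ is a voiceless stop between vowels /i/ and /a/, so it voices to [g]. /piokvikakvav/ → piokvigakvav.
Rule 3 (regressive voicing assimilation): /k/ precedes the voiced obstruent /v/, so it voices to [g] by assimilation. /k/ precedes the voiced obstruent /v/, so it voices to [g] by assimilation. /piokvigakvav/ → piogvigagvav.
Rule 4 (final i-epenthesis): the form ends in the consonant /v/, so [i] is inserted word-finally. /piogvigagvav/ → piogvigagvavi.

piogvigagvavi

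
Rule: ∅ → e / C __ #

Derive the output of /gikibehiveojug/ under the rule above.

the form ends in the consonant /g/, so [e] is inserted word-finally.
Surface form: [gikibehiveojuge].

gikibehiveojuge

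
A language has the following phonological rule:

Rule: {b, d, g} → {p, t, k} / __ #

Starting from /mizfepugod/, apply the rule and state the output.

/d/ is a voiced stop in word-final position, so it devoices to [t].
The other instance of /g/ does not occur in the required environment and remains unchanged.
Surface form: [mizfepugot].

mizfepugot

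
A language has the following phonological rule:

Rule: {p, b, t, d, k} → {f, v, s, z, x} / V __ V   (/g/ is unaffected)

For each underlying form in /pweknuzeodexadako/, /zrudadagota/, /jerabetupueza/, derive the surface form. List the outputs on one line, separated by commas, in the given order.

pweknuzeozexazaxo, zruzazagosa, jeravesufueza

/pweknuzeodexadako/: /d/ is a stop between vowels /o/ and /e/, so it spirantizes to the fricative [z]. /d/ is a stop between vowels /a/ and /a/, so it spirantizes to the fricative [z]. /k/ is a stop between vowels /a/ and /o/, so it spirantizes to the fricative [x]. → [pweknuzeozexazaxo].
/zrudadagota/: /d/ is a stop between vowels /u/ and /a/, so it spirantizes to the fricative [z]. /d/ is a stop between vowels /a/ and /a/, so it spirantizes to the fricative [z]. /t/ is a stop between vowels /o/ and /a/, so it spirantizes to the fricative [s]. → [zruzazagosa].
/jerabetupueza/: /b/ is a stop between vowels /a/ and /e/, so it spirantizes to the fricative [v]. /t/ is a stop between vowels /e/ and /u/, so it spirantizes to the fricative [s]. /p/ is a stop between vowels /u/ and /u/, so it spirantizes to the fricative [f]. → [jeravesufueza].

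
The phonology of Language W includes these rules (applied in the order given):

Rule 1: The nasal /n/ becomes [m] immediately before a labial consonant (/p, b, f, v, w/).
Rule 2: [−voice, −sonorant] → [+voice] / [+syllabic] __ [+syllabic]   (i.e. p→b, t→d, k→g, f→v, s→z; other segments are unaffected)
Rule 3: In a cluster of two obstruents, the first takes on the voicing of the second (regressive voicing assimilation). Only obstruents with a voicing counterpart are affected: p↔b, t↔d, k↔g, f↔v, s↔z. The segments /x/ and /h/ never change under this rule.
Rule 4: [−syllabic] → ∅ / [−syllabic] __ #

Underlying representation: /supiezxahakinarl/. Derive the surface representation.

Rule 1 (nasal place assimilation): no segment meets the environment; /supiezxahakinarl/ is unchanged.
Rule 2 (intervocalic voicing): /p/ is a voiceless obstruent between vowels /u/ and /i/, so it voices to [b]. /k/ is a voiceless obstruent between vowels /a/ and /i/, so it voices to [g]. /supiezxahakinarl/ → subiezxahaginarl.
Rule 3 (regressive voicing assimilation): /z/ precedes the voiceless obstruent /x/, so it devoices to [s] by assimilation. /subiezxahaginarl/ → subiesxahaginarl.
Rule 4 (final cluster simplification): /l/ is the second consonant of a word-final cluster /rl/, so it deletes. /subiesxahaginarl/ → subiesxahaginar.

subiesxahaginar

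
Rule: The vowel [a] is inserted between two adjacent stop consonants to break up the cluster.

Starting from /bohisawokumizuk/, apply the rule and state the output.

bohisawokumizuk

No segment of /bohisawokumizuk/ meets the structural description of the rule, so the form surfaces unchanged.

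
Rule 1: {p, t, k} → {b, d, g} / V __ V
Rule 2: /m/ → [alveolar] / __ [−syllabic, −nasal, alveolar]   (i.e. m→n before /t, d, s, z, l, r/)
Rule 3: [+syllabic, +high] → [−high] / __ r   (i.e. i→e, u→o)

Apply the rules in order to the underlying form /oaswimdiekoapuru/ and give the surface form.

oaswindiegoaboru

Rule 1 (intervocalic voicing): /k/ is a voiceless stop between vowels /e/ and /o/, so it voices to [g]. /p/ is a voiceless stop between vowels /a/ and /u/, so it voices to [b]. /oaswimdiekoapuru/ → oaswimdiegoaburu.
Rule 2 (nasal place assimilation): /m/ precedes the alveolar consonant /d/, so it assimilates in place to [n]. /oaswimdiegoaburu/ → oaswindiegoaburu.
Rule 3 (pre-rhotic lowering): /u/ is a high vowel immediately before /r/, so it lowers to [o]. /oaswindiegoaburu/ → oaswindiegoaboru.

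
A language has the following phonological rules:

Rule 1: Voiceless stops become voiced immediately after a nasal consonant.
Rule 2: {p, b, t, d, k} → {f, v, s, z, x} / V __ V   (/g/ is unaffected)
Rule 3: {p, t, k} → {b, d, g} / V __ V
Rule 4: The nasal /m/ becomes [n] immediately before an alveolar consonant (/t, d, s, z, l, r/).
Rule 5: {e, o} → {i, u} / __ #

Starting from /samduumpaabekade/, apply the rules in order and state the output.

Rule 1 (post-nasal voicing): /p/ is a voiceless stop immediately after the nasal /m/, so it voices to [b]. /samduumpaabekade/ → samduumbaabekade.
Rule 2 (intervocalic spirantization): /b/ is a stop between vowels /a/ and /e/, so it spirantizes to the fricative [v]. /k/ is a stop between vowels /e/ and /a/, so it spirantizes to the fricative [x]. /d/ is a stop between vowels /a/ and /e/, so it spirantizes to the fricative [z]. /samduumbaabekade/ → samduumbaavexaze.
Rule 3 (intervocalic voicing): no segment meets the environment; /samduumbaavexaze/ is unchanged.
Rule 4 (nasal place assimilation): /m/ precedes the alveolar consonant /d/, so it assimilates in place to [n]. /samduumbaavexaze/ → sanduumbaavexaze.
Rule 5 (final vowel raising): /e/ is a mid vowel in word-final position, so it raises to [i]. /sanduumbaavexaze/ → sanduumbaavexazi.

sanduumbaavexazi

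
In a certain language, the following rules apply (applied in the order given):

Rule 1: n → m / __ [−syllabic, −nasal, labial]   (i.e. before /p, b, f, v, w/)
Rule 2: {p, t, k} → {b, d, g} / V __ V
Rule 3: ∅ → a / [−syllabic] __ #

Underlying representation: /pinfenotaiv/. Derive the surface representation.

pimfenodaiva

Rule 1 (nasal place assimilation): /n/ precedes the labial consonant /f/, so it assimilates in place to [m]. /pinfenotaiv/ → pimfenotaiv.
Rule 2 (intervocalic voicing): /t/ is a voiceless stop between vowels /o/ and /a/, so it voices to [d]. /pimfenotaiv/ → pimfenodaiv.
Rule 3 (final a-epenthesis): the form ends in the consonant /v/, so [a] is inserted word-finally. /pimfenodaiv/ → pimfenodaiva.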